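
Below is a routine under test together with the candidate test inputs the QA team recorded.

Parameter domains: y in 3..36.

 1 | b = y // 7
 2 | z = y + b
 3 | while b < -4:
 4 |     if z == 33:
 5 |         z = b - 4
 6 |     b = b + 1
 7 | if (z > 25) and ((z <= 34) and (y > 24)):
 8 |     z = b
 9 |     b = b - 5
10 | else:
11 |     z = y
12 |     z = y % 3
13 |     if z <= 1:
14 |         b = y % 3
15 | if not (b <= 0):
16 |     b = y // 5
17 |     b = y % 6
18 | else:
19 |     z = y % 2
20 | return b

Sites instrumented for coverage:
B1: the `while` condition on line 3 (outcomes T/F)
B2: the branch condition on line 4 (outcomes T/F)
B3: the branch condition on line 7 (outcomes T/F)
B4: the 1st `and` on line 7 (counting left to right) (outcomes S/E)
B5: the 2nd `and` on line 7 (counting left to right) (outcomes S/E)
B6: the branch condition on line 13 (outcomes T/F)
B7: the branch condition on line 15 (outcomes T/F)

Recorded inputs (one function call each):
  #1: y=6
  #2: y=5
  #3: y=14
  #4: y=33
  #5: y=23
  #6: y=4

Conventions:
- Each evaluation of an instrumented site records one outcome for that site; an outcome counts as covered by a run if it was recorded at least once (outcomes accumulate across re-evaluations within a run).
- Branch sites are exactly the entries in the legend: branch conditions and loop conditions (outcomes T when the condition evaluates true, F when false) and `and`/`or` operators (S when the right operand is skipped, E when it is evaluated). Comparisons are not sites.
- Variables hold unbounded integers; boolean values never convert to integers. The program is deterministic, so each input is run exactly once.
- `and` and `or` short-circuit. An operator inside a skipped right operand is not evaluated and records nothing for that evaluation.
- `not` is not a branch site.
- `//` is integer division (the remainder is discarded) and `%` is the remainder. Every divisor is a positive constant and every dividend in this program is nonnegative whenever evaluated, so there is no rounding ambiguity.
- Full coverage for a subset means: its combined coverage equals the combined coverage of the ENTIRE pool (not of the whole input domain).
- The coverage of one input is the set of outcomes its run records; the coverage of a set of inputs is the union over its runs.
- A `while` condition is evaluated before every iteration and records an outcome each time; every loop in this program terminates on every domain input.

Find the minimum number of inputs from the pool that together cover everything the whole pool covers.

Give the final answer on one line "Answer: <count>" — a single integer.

test 1 (y=6) fires B1->F, B4->S, B3->F, B6->T, B7->F; hits B1=F, B3=F, B4=S, B6=T, B7=F
test 2 (y=5) fires B1->F, B4->S, B3->F, B6->F, B7->F; hits B1=F, B3=F, B4=S, B6=F, B7=F
test 3 (y=14) fires B1->F, B4->S, B3->F, B6->F, B7->T; hits B1=F, B3=F, B4=S, B6=F, B7=T
test 4 (y=33) fires B1->F, B4->E, B5->S, B3->F, B6->T, B7->F; hits B1=F, B3=F, B4=E, B5=S, B6=T, B7=F
test 5 (y=23) fires B1->F, B4->E, B5->E, B3->F, B6->F, B7->T; hits B1=F, B3=F, B4=E, B5=E, B6=F, B7=T
test 6 (y=4) fires B1->F, B4->S, B3->F, B6->T, B7->T; hits B1=F, B3=F, B4=S, B6=T, B7=T
pool-wide coverage (10 outcomes): B1=F, B3=F, B4=S, B4=E, B5=S, B5=E, B6=T, B6=F, B7=T, B7=F
size 1 is not enough: best union over all size-1 subsets is 6/10
size 2 is not enough: best union over all size-2 subsets is 9/10
inputs {1, 4, 5} (size 3) cover everything; no size-3 subset with a lexicographically smaller index list covers all 10

Answer: 3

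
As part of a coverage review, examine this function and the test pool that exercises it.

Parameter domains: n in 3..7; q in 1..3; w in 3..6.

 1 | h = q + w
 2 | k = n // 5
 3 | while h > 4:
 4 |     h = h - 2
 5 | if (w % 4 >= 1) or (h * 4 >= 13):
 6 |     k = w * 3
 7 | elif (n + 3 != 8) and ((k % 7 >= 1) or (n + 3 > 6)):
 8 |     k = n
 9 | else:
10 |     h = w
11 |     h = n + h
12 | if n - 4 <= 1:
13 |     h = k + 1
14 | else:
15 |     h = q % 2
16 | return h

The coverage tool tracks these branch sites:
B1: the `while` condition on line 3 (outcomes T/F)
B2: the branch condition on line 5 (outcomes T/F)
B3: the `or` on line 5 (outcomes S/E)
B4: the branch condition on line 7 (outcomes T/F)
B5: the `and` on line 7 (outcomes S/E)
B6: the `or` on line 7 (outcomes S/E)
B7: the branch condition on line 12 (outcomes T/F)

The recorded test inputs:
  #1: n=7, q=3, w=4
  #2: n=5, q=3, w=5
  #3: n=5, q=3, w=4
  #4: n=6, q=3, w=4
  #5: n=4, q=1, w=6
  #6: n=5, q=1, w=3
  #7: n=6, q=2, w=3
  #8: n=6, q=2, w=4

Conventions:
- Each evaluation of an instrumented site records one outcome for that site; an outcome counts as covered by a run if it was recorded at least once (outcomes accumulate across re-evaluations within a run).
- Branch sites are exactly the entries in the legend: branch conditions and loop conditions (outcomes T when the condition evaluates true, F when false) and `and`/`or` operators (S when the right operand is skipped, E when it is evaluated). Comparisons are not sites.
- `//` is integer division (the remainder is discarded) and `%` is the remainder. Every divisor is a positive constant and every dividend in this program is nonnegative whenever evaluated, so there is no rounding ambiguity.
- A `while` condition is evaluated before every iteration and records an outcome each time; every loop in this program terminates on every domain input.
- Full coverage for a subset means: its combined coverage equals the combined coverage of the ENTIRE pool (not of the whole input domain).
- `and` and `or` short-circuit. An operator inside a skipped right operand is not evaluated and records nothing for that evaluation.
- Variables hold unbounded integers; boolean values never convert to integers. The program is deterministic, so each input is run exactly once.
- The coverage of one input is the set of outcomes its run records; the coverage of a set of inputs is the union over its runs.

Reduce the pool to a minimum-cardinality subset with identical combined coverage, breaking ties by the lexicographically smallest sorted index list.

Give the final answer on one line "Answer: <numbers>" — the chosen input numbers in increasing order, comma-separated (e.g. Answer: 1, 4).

test 1 (n=7, q=3, w=4) fires B1->T, B1->T, B1->F, B3->E, B2->F, B5->E, B6->S, B4->T, B7->F; hits B1=T, B1=F, B2=F, B3=E, B4=T, B5=E, B6=S, B7=F
test 2 (n=5, q=3, w=5) fires B1->T, B1->T, B1->F, B3->S, B2->T, B7->T; hits B1=T, B1=F, B2=T, B3=S, B7=T
test 3 (n=5, q=3, w=4) fires B1->T, B1->T, B1->F, B3->E, B2->F, B5->S, B4->F, B7->T; hits B1=T, B1=F, B2=F, B3=E, B4=F, B5=S, B7=T
test 4 (n=6, q=3, w=4) fires B1->T, B1->T, B1->F, B3->E, B2->F, B5->E, B6->S, B4->T, B7->F; hits B1=T, B1=F, B2=F, B3=E, B4=T, B5=E, B6=S, B7=F
test 5 (n=4, q=1, w=6) fires B1->T, B1->T, B1->F, B3->S, B2->T, B7->T; hits B1=T, B1=F, B2=T, B3=S, B7=T
test 6 (n=5, q=1, w=3) fires B1->F, B3->S, B2->T, B7->T; hits B1=F, B2=T, B3=S, B7=T
test 7 (n=6, q=2, w=3) fires B1->T, B1->F, B3->S, B2->T, B7->F; hits B1=T, B1=F, B2=T, B3=S, B7=F
test 8 (n=6, q=2, w=4) fires B1->T, B1->F, B3->E, B2->T, B7->F; hits B1=T, B1=F, B2=T, B3=E, B7=F
together the pool reaches 13 outcomes: B1=T, B1=F, B2=T, B2=F, B3=S, B3=E, B4=T, B4=F, B5=S, B5=E, B6=S, B7=T, B7=F
size 1 is not enough: best union over all size-1 subsets is 8/13
size 2 is not enough: best union over all size-2 subsets is 11/13
the canonical winner is {1, 2, 3}: size 3, full 13-outcome coverage, earliest index list among size-3 covers

Answer: 1, 2, 3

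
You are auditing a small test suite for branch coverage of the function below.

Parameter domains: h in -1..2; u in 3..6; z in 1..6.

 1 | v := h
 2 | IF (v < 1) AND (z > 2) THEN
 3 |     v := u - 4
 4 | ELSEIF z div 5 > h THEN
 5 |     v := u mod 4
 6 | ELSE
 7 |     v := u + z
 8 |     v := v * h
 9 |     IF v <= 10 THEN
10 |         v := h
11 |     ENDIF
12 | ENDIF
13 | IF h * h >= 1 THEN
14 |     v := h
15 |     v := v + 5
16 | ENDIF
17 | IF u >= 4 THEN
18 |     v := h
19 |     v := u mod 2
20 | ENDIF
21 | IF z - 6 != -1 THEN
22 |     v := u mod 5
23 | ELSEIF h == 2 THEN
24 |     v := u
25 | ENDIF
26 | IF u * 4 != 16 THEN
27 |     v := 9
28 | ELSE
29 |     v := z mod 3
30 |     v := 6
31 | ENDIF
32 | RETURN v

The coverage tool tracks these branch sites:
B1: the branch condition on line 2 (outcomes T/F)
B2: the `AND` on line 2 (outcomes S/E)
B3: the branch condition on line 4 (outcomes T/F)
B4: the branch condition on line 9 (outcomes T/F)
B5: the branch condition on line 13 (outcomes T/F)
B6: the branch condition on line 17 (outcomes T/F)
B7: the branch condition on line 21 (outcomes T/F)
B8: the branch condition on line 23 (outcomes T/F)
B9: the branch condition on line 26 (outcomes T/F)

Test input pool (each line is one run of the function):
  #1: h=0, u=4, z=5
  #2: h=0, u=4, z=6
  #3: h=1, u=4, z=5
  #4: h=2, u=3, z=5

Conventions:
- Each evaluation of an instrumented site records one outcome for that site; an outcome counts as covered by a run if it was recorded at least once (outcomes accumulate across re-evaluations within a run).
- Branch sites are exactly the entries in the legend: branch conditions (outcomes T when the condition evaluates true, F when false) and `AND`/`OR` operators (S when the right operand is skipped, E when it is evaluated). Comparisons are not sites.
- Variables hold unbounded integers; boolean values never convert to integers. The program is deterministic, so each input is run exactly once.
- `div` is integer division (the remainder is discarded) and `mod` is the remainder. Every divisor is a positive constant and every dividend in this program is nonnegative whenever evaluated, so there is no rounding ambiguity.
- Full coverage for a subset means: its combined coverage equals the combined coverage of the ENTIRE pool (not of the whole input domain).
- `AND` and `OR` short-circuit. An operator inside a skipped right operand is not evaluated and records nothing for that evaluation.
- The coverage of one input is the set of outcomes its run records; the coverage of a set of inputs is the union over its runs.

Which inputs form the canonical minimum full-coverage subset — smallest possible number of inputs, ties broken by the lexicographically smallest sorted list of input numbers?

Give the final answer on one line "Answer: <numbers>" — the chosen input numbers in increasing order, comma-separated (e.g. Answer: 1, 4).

#1 (h=0, u=4, z=5) -> B2->E, B1->T, B5->F, B6->T, B7->F, B8->F, B9->F; covered: B1=T, B2=E, B5=F, B6=T, B7=F, B8=F, B9=F
#2 (h=0, u=4, z=6) -> B2->E, B1->T, B5->F, B6->T, B7->T, B9->F; covered: B1=T, B2=E, B5=F, B6=T, B7=T, B9=F
#3 (h=1, u=4, z=5) -> B2->S, B1->F, B3->F, B4->T, B5->T, B6->T, B7->F, B8->F, B9->F; covered: B1=F, B2=S, B3=F, B4=T, B5=T, B6=T, B7=F, B8=F, B9=F
#4 (h=2, u=3, z=5) -> B2->S, B1->F, B3->F, B4->F, B5->T, B6->F, B7->F, B8->T, B9->T; covered: B1=F, B2=S, B3=F, B4=F, B5=T, B6=F, B7=F, B8=T, B9=T
pool-wide coverage (17 outcomes): B1=T, B1=F, B2=S, B2=E, B3=F, B4=T, B4=F, B5=T, B5=F, B6=T, B6=F, B7=T, B7=F, B8=T, B8=F, B9=T, B9=F
no size-1 subset reaches all 17 outcomes (best union: 9/17)
no size-2 subset reaches all 17 outcomes (best union: 15/17)
at size 3, {2, 3, 4} reaches all 17 outcomes; every lexicographically earlier size-3 subset fails

Answer: 2, 3, 4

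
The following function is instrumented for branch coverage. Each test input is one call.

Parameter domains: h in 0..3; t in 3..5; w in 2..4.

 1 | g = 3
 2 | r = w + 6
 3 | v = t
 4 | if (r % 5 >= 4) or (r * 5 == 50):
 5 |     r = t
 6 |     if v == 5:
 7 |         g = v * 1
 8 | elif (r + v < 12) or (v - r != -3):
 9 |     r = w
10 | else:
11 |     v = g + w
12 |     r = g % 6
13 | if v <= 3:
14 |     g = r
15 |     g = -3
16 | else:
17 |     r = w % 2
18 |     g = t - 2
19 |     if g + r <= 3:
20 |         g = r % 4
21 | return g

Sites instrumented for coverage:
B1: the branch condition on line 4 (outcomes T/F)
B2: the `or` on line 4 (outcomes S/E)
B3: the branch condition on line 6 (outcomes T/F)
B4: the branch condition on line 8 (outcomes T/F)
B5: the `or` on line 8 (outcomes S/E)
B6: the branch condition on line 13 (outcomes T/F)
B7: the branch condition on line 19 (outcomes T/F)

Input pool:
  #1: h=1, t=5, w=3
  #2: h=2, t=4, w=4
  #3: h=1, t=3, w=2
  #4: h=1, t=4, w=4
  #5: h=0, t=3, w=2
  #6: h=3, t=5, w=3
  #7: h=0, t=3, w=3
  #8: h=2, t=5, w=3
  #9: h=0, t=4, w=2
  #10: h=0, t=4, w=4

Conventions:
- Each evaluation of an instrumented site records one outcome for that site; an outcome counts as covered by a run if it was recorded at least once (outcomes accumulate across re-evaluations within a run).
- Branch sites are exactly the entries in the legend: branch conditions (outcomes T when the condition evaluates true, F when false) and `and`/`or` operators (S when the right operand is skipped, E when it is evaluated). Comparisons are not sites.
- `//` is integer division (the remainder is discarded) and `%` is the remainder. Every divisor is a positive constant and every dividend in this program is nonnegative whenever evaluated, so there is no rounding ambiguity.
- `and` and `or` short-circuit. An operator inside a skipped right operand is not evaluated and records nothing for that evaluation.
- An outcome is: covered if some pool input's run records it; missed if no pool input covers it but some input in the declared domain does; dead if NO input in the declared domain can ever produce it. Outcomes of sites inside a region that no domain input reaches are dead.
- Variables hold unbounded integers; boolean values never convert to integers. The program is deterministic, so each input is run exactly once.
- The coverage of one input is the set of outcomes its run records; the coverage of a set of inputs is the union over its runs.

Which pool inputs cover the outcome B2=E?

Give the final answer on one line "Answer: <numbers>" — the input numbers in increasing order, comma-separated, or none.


input #1 (h=1, t=5, w=3): misses B2=E
input #2 (h=2, t=4, w=4): covers B2=E
input #3 (h=1, t=3, w=2): covers B2=E
input #4 (h=1, t=4, w=4): covers B2=E
input #5 (h=0, t=3, w=2): covers B2=E
input #6 (h=3, t=5, w=3): misses B2=E
input #7 (h=0, t=3, w=3): misses B2=E
input #8 (h=2, t=5, w=3): misses B2=E
input #9 (h=0, t=4, w=2): covers B2=E
input #10 (h=0, t=4, w=4): covers B2=E
Answer: 2, 3, 4, 5, 9, 10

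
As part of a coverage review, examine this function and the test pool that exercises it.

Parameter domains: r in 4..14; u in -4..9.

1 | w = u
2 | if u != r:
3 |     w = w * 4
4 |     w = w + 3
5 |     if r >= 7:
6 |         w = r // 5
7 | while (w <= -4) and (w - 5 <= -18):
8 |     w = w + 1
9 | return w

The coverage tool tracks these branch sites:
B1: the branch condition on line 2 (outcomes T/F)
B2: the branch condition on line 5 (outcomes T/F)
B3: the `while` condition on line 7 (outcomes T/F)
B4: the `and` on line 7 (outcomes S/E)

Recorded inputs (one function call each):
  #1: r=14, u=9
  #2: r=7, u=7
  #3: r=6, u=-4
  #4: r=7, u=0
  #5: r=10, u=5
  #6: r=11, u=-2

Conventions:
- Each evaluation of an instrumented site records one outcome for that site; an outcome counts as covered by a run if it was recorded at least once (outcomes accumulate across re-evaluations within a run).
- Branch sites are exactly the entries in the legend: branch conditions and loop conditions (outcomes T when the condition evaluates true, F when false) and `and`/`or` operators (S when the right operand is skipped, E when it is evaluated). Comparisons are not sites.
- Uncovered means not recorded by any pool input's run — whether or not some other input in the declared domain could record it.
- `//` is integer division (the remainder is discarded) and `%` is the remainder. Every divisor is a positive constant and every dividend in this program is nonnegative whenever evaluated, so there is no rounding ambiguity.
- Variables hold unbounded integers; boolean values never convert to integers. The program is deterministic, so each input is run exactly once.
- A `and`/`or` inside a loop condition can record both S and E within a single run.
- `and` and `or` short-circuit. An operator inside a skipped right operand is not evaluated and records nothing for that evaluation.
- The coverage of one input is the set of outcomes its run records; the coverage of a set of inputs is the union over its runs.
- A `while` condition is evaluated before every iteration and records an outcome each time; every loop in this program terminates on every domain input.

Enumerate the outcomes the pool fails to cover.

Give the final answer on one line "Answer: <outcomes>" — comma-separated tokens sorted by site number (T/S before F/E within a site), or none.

#1 (r=14, u=9) -> B1->T, B2->T, B4->S, B3->F; covered: B1=T, B2=T, B3=F, B4=S
#2 (r=7, u=7) -> B1->F, B4->S, B3->F; covered: B1=F, B3=F, B4=S
#3 (r=6, u=-4) -> B1->T, B2->F, B4->E, B3->T, B4->E, B3->F; covered: B1=T, B2=F, B3=T, B3=F, B4=E
#4 (r=7, u=0) -> B1->T, B2->T, B4->S, B3->F; covered: B1=T, B2=T, B3=F, B4=S
#5 (r=10, u=5) -> B1->T, B2->T, B4->S, B3->F; covered: B1=T, B2=T, B3=F, B4=S
#6 (r=11, u=-2) -> B1->T, B2->T, B4->S, B3->F; covered: B1=T, B2=T, B3=F, B4=S
union over the pool: B1=T, B1=F, B2=T, B2=F, B3=T, B3=F, B4=S, B4=E
uncovered (0 of 8): none

Answer: none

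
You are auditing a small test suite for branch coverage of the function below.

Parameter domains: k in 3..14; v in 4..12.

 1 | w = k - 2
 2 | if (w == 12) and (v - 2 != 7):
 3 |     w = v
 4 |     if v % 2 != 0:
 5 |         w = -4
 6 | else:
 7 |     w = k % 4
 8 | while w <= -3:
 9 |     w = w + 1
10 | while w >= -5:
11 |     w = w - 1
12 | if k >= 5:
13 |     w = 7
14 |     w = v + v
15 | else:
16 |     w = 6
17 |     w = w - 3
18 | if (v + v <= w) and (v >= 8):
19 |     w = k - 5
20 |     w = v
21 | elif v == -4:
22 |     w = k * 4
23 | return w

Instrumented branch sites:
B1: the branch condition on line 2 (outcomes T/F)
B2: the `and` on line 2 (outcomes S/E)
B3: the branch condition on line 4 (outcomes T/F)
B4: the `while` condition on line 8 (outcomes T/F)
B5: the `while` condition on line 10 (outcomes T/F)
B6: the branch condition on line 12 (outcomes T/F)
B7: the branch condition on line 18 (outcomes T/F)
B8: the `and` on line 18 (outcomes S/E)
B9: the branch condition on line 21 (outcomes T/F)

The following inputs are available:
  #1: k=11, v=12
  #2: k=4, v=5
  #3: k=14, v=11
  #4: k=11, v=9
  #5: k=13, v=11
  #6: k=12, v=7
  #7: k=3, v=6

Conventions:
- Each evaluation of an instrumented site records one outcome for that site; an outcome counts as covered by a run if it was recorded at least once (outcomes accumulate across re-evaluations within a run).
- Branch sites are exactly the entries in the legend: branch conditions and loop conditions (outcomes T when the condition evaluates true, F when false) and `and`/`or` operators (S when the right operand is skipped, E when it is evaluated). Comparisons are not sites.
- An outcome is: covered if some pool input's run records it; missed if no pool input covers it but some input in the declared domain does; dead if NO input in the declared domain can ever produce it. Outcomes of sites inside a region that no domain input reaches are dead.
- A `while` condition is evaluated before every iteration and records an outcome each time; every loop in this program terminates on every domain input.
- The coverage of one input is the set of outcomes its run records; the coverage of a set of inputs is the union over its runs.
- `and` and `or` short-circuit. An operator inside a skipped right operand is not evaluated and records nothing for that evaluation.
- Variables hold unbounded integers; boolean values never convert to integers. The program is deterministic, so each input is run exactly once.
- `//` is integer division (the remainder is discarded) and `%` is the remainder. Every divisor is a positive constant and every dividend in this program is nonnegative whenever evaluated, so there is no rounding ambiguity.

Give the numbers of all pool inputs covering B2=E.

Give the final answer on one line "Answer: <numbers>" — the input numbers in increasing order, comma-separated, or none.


input #1 (k=11, v=12): does not record B2=E
input #2 (k=4, v=5): does not record B2=E
input #3 (k=14, v=11): records B2=E
input #4 (k=11, v=9): does not record B2=E
input #5 (k=13, v=11): does not record B2=E
input #6 (k=12, v=7): does not record B2=E
input #7 (k=3, v=6): does not record B2=E
Answer: 3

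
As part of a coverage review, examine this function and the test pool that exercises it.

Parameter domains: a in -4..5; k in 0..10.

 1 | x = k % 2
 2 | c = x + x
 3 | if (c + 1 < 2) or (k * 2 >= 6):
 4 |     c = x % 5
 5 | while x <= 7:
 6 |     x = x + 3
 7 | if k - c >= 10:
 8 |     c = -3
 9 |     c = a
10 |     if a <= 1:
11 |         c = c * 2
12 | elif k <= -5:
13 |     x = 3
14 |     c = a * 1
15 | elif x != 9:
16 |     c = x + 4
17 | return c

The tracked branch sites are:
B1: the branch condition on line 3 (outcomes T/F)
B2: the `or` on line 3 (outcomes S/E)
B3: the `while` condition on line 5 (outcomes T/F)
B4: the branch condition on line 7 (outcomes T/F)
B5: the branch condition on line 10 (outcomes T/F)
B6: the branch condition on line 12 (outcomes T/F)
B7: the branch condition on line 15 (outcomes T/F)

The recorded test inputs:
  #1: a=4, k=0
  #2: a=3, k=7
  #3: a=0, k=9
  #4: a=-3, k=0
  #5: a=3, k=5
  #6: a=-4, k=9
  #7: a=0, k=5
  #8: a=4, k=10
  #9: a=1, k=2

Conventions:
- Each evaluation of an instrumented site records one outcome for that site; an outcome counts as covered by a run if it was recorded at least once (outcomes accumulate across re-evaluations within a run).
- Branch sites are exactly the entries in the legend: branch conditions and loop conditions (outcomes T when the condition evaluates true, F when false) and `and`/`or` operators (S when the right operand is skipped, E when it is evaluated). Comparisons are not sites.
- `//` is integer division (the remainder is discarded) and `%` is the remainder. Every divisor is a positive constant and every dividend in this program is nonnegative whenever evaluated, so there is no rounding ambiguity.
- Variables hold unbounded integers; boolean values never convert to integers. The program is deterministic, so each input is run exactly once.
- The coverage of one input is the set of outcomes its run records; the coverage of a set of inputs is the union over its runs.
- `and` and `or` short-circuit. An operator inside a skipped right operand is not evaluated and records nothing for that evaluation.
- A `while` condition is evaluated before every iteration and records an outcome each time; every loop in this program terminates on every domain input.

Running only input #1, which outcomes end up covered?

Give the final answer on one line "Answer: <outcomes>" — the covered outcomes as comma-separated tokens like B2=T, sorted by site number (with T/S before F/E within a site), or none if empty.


Tracing the run of input #1 (a=4, k=0):
  B2->S, B1->T, B3->T, B3->T, B3->T, B3->F, B4->F, B6->F, B7->F
collecting distinct outcomes: B1=T, B2=S, B3=T, B3=F, B4=F, B6=F, B7=F
Answer: B1=T, B2=S, B3=T, B3=F, B4=F, B6=F, B7=F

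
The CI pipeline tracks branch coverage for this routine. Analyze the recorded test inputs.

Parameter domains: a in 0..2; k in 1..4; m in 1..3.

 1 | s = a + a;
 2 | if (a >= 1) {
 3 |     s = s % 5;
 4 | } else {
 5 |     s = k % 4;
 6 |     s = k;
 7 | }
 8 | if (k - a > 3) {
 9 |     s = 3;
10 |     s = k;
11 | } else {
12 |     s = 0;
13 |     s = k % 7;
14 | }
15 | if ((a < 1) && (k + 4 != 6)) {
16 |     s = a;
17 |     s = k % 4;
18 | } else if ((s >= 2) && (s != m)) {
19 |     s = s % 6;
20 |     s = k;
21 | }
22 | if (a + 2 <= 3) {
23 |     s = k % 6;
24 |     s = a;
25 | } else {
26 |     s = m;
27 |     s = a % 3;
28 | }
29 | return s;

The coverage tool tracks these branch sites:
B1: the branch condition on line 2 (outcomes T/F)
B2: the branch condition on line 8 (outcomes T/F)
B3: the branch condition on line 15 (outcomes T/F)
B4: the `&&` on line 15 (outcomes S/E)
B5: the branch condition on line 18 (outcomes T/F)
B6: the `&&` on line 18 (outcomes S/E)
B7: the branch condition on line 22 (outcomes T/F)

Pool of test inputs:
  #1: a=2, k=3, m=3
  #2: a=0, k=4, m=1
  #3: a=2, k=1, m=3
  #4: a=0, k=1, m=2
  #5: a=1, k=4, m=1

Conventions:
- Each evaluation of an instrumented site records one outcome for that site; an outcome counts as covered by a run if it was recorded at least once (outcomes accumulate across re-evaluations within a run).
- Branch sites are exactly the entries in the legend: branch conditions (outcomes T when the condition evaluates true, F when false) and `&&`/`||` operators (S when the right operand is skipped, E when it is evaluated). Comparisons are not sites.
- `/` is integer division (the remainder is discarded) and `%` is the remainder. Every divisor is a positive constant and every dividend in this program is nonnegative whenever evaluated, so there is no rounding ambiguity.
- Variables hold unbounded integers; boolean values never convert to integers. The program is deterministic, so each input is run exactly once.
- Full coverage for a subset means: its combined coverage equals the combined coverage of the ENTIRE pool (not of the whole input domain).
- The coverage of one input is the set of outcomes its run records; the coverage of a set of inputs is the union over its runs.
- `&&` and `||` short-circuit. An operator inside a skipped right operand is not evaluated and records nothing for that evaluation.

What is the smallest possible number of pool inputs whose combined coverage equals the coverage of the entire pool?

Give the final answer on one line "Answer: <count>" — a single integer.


input #1, a=2, k=3, m=3: outcomes B1=T, B2=F, B3=F, B4=S, B5=F, B6=E, B7=F
input #2, a=0, k=4, m=1: outcomes B1=F, B2=T, B3=T, B4=E, B7=T
input #3, a=2, k=1, m=3: outcomes B1=T, B2=F, B3=F, B4=S, B5=F, B6=S, B7=F
input #4, a=0, k=1, m=2: outcomes B1=F, B2=F, B3=T, B4=E, B7=T
input #5, a=1, k=4, m=1: outcomes B1=T, B2=F, B3=F, B4=S, B5=T, B6=E, B7=T
pool-wide coverage (14 outcomes): B1=T, B1=F, B2=T, B2=F, B3=T, B3=F, B4=S, B4=E, B5=T, B5=F, B6=S, B6=E, B7=T, B7=F
size 1 is not enough: best union over all size-1 subsets is 7/14
size 2 is not enough: best union over all size-2 subsets is 12/14
inputs {2, 3, 5} (size 3) cover everything; no size-3 subset with a lexicographically smaller index list covers all 14
Answer: 3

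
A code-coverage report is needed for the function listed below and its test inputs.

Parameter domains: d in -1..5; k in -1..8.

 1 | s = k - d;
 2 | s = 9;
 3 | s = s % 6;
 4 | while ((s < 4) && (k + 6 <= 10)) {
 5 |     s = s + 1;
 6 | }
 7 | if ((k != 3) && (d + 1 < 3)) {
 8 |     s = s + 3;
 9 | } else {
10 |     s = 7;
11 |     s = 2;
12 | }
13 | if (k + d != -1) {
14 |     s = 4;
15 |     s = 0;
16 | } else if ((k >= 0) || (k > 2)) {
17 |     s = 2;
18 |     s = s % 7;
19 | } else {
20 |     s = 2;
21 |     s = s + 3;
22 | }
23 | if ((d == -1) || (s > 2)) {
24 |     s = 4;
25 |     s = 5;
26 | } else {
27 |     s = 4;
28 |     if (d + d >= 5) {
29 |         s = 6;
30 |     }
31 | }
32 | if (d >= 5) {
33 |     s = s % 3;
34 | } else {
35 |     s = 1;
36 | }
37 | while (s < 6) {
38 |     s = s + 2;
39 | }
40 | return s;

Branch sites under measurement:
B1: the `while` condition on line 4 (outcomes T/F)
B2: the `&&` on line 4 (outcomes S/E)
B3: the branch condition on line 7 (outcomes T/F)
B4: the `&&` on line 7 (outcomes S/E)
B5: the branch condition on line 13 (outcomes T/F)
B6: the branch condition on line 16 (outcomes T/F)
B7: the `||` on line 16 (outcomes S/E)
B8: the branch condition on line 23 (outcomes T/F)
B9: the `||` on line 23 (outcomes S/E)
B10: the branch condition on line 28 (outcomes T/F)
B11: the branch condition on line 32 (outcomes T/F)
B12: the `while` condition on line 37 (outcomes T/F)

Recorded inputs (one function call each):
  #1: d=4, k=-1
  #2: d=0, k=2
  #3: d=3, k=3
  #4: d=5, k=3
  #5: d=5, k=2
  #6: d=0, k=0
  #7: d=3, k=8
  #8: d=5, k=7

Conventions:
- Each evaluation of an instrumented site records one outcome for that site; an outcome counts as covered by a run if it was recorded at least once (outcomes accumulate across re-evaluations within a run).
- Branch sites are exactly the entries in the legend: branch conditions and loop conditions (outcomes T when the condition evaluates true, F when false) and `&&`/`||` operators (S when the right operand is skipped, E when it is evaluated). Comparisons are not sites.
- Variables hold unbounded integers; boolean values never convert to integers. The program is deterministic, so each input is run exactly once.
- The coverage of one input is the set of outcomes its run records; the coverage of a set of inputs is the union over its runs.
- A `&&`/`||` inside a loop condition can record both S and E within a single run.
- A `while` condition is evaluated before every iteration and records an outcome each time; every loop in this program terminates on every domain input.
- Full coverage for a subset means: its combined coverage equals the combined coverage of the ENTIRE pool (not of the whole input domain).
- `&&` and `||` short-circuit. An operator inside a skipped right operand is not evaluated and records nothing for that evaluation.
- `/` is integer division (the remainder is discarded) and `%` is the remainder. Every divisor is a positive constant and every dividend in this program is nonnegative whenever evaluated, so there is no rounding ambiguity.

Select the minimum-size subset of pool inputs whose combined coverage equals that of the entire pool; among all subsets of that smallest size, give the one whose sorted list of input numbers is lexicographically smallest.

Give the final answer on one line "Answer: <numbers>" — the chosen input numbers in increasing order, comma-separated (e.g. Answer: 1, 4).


#1 (d=4, k=-1) -> B2->E, B1->T, B2->S, B1->F, B4->E, B3->F, B5->T, B9->E, B8->F, B10->T, B11->F, B12->T, B12->T, B12->T, ...; covered: B1=T, B1=F, B2=S, B2=E, B3=F, B4=E, B5=T, B8=F, B9=E, B10=T, B11=F, B12=T, B12=F
#2 (d=0, k=2) -> B2->E, B1->T, B2->S, B1->F, B4->E, B3->T, B5->T, B9->E, B8->F, B10->F, B11->F, B12->T, B12->T, B12->T, ...; covered: B1=T, B1=F, B2=S, B2=E, B3=T, B4=E, B5=T, B8=F, B9=E, B10=F, B11=F, B12=T, B12=F
#3 (d=3, k=3) -> B2->E, B1->T, B2->S, B1->F, B4->S, B3->F, B5->T, B9->E, B8->F, B10->T, B11->F, B12->T, B12->T, B12->T, ...; covered: B1=T, B1=F, B2=S, B2=E, B3=F, B4=S, B5=T, B8=F, B9=E, B10=T, B11=F, B12=T, B12=F
#4 (d=5, k=3) -> B2->E, B1->T, B2->S, B1->F, B4->S, B3->F, B5->T, B9->E, B8->F, B10->T, B11->T, B12->T, B12->T, B12->T, ...; covered: B1=T, B1=F, B2=S, B2=E, B3=F, B4=S, B5=T, B8=F, B9=E, B10=T, B11=T, B12=T, B12=F
#5 (d=5, k=2) -> B2->E, B1->T, B2->S, B1->F, B4->E, B3->F, B5->T, B9->E, B8->F, B10->T, B11->T, B12->T, B12->T, B12->T, ...; covered: B1=T, B1=F, B2=S, B2=E, B3=F, B4=E, B5=T, B8=F, B9=E, B10=T, B11=T, B12=T, B12=F
#6 (d=0, k=0) -> B2->E, B1->T, B2->S, B1->F, B4->E, B3->T, B5->T, B9->E, B8->F, B10->F, B11->F, B12->T, B12->T, B12->T, ...; covered: B1=T, B1=F, B2=S, B2=E, B3=T, B4=E, B5=T, B8=F, B9=E, B10=F, B11=F, B12=T, B12=F
#7 (d=3, k=8) -> B2->E, B1->F, B4->E, B3->F, B5->T, B9->E, B8->F, B10->T, B11->F, B12->T, B12->T, B12->T, B12->F; covered: B1=F, B2=E, B3=F, B4=E, B5=T, B8=F, B9=E, B10=T, B11=F, B12=T, B12=F
#8 (d=5, k=7) -> B2->E, B1->F, B4->E, B3->F, B5->T, B9->E, B8->F, B10->T, B11->T, B12->T, B12->T, B12->T, B12->F; covered: B1=F, B2=E, B3=F, B4=E, B5=T, B8=F, B9=E, B10=T, B11=T, B12=T, B12=F
pool-wide coverage (17 outcomes): B1=T, B1=F, B2=S, B2=E, B3=T, B3=F, B4=S, B4=E, B5=T, B8=F, B9=E, B10=T, B10=F, B11=T, B11=F, B12=T, B12=F
checked all size-1 subsets: none covers 17 outcomes (max 13/17)
at size 2, {2, 4} reaches all 17 outcomes; every lexicographically earlier size-2 subset fails
Answer: 2, 4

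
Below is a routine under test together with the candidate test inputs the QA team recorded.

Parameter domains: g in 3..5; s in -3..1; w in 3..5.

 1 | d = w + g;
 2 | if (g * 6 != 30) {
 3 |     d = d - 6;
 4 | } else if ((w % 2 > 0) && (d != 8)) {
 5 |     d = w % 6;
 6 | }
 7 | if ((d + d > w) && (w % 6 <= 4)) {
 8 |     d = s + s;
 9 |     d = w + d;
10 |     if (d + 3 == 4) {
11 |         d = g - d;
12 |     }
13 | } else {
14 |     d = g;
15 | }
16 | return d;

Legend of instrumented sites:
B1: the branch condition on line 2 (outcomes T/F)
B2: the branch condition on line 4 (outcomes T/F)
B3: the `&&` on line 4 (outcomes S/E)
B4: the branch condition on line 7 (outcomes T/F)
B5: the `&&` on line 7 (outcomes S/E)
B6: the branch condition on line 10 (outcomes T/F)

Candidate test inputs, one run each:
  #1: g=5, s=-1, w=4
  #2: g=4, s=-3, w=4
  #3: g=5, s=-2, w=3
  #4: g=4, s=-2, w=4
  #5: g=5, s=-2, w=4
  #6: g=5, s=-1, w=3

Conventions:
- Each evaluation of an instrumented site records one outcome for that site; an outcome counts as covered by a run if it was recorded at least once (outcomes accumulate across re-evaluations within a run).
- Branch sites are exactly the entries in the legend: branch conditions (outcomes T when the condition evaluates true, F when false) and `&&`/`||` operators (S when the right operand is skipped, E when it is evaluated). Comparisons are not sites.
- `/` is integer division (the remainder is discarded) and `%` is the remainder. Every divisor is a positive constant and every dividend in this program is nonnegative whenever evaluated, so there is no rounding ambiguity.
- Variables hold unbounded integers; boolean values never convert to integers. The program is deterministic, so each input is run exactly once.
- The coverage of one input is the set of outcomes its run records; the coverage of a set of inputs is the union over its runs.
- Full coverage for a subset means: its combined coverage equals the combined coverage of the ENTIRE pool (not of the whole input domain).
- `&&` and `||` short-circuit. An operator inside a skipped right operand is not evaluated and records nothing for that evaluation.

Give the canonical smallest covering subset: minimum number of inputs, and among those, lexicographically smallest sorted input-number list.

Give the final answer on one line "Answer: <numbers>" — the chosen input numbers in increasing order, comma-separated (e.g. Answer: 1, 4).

test 1 (g=5, s=-1, w=4) fires B1->F, B3->S, B2->F, B5->E, B4->T, B6->F; hits B1=F, B2=F, B3=S, B4=T, B5=E, B6=F
test 2 (g=4, s=-3, w=4) fires B1->T, B5->S, B4->F; hits B1=T, B4=F, B5=S
test 3 (g=5, s=-2, w=3) fires B1->F, B3->E, B2->F, B5->E, B4->T, B6->F; hits B1=F, B2=F, B3=E, B4=T, B5=E, B6=F
test 4 (g=4, s=-2, w=4) fires B1->T, B5->S, B4->F; hits B1=T, B4=F, B5=S
test 5 (g=5, s=-2, w=4) fires B1->F, B3->S, B2->F, B5->E, B4->T, B6->F; hits B1=F, B2=F, B3=S, B4=T, B5=E, B6=F
test 6 (g=5, s=-1, w=3) fires B1->F, B3->E, B2->F, B5->E, B4->T, B6->T; hits B1=F, B2=F, B3=E, B4=T, B5=E, B6=T
union over all inputs: B1=T, B1=F, B2=F, B3=S, B3=E, B4=T, B4=F, B5=S, B5=E, B6=T, B6=F (11 outcomes)
no size-1 subset reaches all 11 outcomes (best union: 6/11)
no size-2 subset reaches all 11 outcomes (best union: 9/11)
size 3: inputs {1, 2, 6} cover all 11 outcomes, and no lexicographically smaller subset of this size does

Answer: 1, 2, 6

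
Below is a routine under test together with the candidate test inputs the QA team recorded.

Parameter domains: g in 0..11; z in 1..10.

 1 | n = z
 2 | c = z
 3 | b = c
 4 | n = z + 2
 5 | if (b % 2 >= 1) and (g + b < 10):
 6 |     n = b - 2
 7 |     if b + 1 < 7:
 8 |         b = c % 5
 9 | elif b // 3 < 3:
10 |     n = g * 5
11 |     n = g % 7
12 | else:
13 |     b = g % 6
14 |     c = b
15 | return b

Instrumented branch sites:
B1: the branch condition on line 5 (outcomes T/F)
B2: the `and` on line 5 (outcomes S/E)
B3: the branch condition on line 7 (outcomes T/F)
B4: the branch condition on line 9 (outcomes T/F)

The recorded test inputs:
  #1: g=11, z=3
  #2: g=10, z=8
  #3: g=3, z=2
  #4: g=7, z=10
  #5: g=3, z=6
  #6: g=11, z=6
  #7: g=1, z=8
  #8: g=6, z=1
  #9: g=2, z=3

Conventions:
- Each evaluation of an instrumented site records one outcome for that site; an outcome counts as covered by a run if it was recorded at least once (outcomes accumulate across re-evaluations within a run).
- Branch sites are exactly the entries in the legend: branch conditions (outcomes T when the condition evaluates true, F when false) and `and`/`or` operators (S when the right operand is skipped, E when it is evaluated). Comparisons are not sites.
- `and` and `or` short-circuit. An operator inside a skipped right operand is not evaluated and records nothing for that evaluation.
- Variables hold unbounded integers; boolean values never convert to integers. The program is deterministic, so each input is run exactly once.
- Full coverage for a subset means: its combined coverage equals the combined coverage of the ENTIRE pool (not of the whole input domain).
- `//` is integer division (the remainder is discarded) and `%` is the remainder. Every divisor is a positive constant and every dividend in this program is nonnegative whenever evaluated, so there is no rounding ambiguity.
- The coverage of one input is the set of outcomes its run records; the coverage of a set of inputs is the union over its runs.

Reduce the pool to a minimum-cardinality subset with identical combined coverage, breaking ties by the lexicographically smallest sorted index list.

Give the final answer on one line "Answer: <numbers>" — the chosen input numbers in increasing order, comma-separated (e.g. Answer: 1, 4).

#1 (g=11, z=3) -> B2->E, B1->F, B4->T; covered: B1=F, B2=E, B4=T
#2 (g=10, z=8) -> B2->S, B1->F, B4->T; covered: B1=F, B2=S, B4=T
#3 (g=3, z=2) -> B2->S, B1->F, B4->T; covered: B1=F, B2=S, B4=T
#4 (g=7, z=10) -> B2->S, B1->F, B4->F; covered: B1=F, B2=S, B4=F
#5 (g=3, z=6) -> B2->S, B1->F, B4->T; covered: B1=F, B2=S, B4=T
#6 (g=11, z=6) -> B2->S, B1->F, B4->T; covered: B1=F, B2=S, B4=T
#7 (g=1, z=8) -> B2->S, B1->F, B4->T; covered: B1=F, B2=S, B4=T
#8 (g=6, z=1) -> B2->E, B1->T, B3->T; covered: B1=T, B2=E, B3=T
#9 (g=2, z=3) -> B2->E, B1->T, B3->T; covered: B1=T, B2=E, B3=T
the full pool covers 7 outcomes: B1=T, B1=F, B2=S, B2=E, B3=T, B4=T, B4=F
size 1 is not enough: best union over all size-1 subsets is 3/7
size 2 is not enough: best union over all size-2 subsets is 6/7
size 3: inputs {1, 4, 8} cover all 7 outcomes, and no lexicographically smaller subset of this size does

Answer: 1, 4, 8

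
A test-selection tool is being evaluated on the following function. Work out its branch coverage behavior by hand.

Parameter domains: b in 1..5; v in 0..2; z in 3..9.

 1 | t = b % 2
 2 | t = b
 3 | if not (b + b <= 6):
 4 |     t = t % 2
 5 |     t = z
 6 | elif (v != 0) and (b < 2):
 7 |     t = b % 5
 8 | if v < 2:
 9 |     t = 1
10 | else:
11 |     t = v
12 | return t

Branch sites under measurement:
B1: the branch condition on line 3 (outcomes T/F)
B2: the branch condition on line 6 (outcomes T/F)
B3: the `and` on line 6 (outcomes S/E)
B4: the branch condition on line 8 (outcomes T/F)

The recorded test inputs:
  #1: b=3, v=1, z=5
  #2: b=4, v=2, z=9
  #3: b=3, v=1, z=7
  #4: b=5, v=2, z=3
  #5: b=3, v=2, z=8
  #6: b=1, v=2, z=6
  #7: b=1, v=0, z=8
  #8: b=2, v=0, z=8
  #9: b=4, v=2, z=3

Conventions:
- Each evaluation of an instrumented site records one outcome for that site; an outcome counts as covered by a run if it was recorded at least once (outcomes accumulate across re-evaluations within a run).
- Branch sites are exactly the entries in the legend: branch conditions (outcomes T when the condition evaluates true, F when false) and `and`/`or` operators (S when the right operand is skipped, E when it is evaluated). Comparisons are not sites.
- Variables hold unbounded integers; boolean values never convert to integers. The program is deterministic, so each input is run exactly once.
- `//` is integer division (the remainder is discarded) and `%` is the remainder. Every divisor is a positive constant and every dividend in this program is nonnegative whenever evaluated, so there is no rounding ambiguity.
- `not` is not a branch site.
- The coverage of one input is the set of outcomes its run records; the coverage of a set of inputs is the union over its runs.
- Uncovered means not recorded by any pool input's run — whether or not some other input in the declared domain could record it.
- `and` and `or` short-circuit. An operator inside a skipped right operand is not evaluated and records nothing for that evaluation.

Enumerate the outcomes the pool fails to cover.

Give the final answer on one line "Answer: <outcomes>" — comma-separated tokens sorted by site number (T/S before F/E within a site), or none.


test 1 (b=3, v=1, z=5) hits B1=F, B2=F, B3=E, B4=T
test 2 (b=4, v=2, z=9) hits B1=T, B4=F
test 3 (b=3, v=1, z=7) hits B1=F, B2=F, B3=E, B4=T
test 4 (b=5, v=2, z=3) hits B1=T, B4=F
test 5 (b=3, v=2, z=8) hits B1=F, B2=F, B3=E, B4=F
test 6 (b=1, v=2, z=6) hits B1=F, B2=T, B3=E, B4=F
test 7 (b=1, v=0, z=8) hits B1=F, B2=F, B3=S, B4=T
test 8 (b=2, v=0, z=8) hits B1=F, B2=F, B3=S, B4=T
test 9 (b=4, v=2, z=3) hits B1=T, B4=F
union over the pool: B1=T, B1=F, B2=T, B2=F, B3=S, B3=E, B4=T, B4=F
uncovered (0 of 8): none
Answer: none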